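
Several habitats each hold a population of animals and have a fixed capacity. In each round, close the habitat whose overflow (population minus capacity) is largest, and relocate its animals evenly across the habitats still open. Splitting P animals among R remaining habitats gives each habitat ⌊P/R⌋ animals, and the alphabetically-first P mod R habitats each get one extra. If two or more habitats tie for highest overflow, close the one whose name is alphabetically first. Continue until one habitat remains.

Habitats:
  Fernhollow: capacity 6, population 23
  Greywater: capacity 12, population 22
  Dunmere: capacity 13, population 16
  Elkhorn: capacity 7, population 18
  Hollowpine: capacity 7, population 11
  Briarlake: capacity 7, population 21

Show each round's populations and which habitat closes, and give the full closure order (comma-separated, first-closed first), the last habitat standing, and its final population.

Round 1: Briarlake=21 Dunmere=16 Elkhorn=18 Fernhollow=23 Greywater=22 Hollowpine=11 → close Fernhollow (overflow 17)
  23÷5 = 4 each, +1 to first 3
Round 2: Briarlake=26 Dunmere=21 Elkhorn=23 Greywater=26 Hollowpine=15 → close Briarlake (overflow 19)
  26÷4 = 6 each, +1 to first 2
Round 3: Dunmere=28 Elkhorn=30 Greywater=32 Hollowpine=21 → close Elkhorn (overflow 23)
  30÷3 = 10 each, +1 to first 0
Round 4: Dunmere=38 Greywater=42 Hollowpine=31 → close Greywater (overflow 30)
  42÷2 = 21 each, +1 to first 0
Round 5: Dunmere=59 Hollowpine=52 → close Dunmere (overflow 46)
  59÷1 = 59 each, +1 to first 0

Closure order: Fernhollow, Briarlake, Elkhorn, Greywater, Dunmere
Last habitat: Hollowpine with 111 animals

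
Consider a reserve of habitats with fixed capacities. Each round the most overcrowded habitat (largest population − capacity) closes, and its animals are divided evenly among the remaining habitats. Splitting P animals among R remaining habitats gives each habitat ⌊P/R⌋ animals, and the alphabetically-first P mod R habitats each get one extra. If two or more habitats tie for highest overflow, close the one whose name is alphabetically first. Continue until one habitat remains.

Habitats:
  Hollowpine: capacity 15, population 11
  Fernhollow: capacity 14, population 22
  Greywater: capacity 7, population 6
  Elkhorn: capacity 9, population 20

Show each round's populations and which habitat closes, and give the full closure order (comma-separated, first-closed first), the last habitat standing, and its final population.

Closure order: Elkhorn, Fernhollow, Greywater
Last habitat: Hollowpine with 59 animals

Round 1: Elkhorn=20 Fernhollow=22 Greywater=6 Hollowpine=11 → close Elkhorn (overflow 11)
  20÷3 = 6 each, +1 to first 2
Round 2: Fernhollow=29 Greywater=13 Hollowpine=17 → close Fernhollow (overflow 15)
  29÷2 = 14 each, +1 to first 1
Round 3: Greywater=28 Hollowpine=31 → close Greywater (overflow 21)
  28÷1 = 28 each, +1 to first 0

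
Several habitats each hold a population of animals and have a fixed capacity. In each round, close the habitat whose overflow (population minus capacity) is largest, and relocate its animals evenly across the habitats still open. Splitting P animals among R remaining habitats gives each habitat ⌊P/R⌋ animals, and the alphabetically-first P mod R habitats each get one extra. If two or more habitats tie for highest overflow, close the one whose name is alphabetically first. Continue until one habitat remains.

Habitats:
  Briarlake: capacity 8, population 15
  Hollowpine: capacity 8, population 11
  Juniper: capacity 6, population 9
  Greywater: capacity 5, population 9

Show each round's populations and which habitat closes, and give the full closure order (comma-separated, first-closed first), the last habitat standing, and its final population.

Round 1: Briarlake=15 Greywater=9 Hollowpine=11 Juniper=9 → close Briarlake (overflow 7)
  15÷3 = 5 each, +1 to first 0
Round 2: Greywater=14 Hollowpine=16 Juniper=14 → close Greywater (overflow 9)
  14÷2 = 7 each, +1 to first 0
Round 3: Hollowpine=23 Juniper=21 → close Hollowpine (overflow 15)
  23÷1 = 23 each, +1 to first 0

Closure order: Briarlake, Greywater, Hollowpine
Last habitat: Juniper with 44 animals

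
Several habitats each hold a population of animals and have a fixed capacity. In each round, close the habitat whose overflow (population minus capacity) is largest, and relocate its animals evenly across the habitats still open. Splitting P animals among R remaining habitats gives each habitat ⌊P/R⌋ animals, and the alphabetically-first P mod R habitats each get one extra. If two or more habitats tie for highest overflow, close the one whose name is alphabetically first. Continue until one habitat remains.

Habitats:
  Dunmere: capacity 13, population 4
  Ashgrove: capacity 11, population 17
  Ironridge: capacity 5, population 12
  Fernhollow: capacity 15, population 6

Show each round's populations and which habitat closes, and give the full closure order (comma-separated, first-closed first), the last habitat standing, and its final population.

Closure order: Ironridge, Ashgrove, Dunmere
Last habitat: Fernhollow with 39 animals

Round 1: Ashgrove=17 Dunmere=4 Fernhollow=6 Ironridge=12 → close Ironridge (overflow 7)
  12÷3 = 4 each, +1 to first 0
Round 2: Ashgrove=21 Dunmere=8 Fernhollow=10 → close Ashgrove (overflow 10)
  21÷2 = 10 each, +1 to first 1
Round 3: Dunmere=19 Fernhollow=20 → close Dunmere (overflow 6)
  19÷1 = 19 each, +1 to first 0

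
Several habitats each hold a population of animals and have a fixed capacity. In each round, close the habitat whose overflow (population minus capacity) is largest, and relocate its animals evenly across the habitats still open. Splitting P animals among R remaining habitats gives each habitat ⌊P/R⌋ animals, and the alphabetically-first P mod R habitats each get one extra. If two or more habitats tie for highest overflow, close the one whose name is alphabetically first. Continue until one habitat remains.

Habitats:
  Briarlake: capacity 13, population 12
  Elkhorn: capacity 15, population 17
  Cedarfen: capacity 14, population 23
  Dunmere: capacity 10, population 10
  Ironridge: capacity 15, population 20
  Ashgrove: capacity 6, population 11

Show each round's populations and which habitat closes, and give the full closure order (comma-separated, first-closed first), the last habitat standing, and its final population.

Round 1: Ashgrove=11 Briarlake=12 Cedarfen=23 Dunmere=10 Elkhorn=17 Ironridge=20 → close Cedarfen (overflow 9)
  23÷5 = 4 each, +1 to first 3
Round 2: Ashgrove=16 Briarlake=17 Dunmere=15 Elkhorn=21 Ironridge=24 → close Ashgrove (overflow 10)
  16÷4 = 4 each, +1 to first 0
Round 3: Briarlake=21 Dunmere=19 Elkhorn=25 Ironridge=28 → close Ironridge (overflow 13)
  28÷3 = 9 each, +1 to first 1
Round 4: Briarlake=31 Dunmere=28 Elkhorn=34 → close Elkhorn (overflow 19)
  34÷2 = 17 each, +1 to first 0
Round 5: Briarlake=48 Dunmere=45 → close Briarlake (overflow 35)
  48÷1 = 48 each, +1 to first 0

Closure order: Cedarfen, Ashgrove, Ironridge, Elkhorn, Briarlake
Last habitat: Dunmere with 93 animals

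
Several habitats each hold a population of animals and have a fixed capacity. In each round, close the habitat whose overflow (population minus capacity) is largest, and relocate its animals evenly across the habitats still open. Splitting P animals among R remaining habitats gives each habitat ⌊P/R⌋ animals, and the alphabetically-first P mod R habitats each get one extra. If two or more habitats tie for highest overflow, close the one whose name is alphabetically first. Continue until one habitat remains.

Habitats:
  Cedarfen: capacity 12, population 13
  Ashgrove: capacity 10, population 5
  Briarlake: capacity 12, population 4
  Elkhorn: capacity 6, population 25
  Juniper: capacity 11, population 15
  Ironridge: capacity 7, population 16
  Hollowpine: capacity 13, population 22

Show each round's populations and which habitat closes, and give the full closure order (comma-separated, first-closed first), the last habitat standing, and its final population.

Round 1: Ashgrove=5 Briarlake=4 Cedarfen=13 Elkhorn=25 Hollowpine=22 Ironridge=16 Juniper=15 → close Elkhorn (overflow 19)
  25÷6 = 4 each, +1 to first 1
Round 2: Ashgrove=10 Briarlake=8 Cedarfen=17 Hollowpine=26 Ironridge=20 Juniper=19 → close Hollowpine (overflow 13)
  26÷5 = 5 each, +1 to first 1
Round 3: Ashgrove=16 Briarlake=13 Cedarfen=22 Ironridge=25 Juniper=24 → close Ironridge (overflow 18)
  25÷4 = 6 each, +1 to first 1
Round 4: Ashgrove=23 Briarlake=19 Cedarfen=28 Juniper=30 → close Juniper (overflow 19)
  30÷3 = 10 each, +1 to first 0
Round 5: Ashgrove=33 Briarlake=29 Cedarfen=38 → close Cedarfen (overflow 26)
  38÷2 = 19 each, +1 to first 0
Round 6: Ashgrove=52 Briarlake=48 → close Ashgrove (overflow 42)
  52÷1 = 52 each, +1 to first 0

Closure order: Elkhorn, Hollowpine, Ironridge, Juniper, Cedarfen, Ashgrove
Last habitat: Briarlake with 100 animals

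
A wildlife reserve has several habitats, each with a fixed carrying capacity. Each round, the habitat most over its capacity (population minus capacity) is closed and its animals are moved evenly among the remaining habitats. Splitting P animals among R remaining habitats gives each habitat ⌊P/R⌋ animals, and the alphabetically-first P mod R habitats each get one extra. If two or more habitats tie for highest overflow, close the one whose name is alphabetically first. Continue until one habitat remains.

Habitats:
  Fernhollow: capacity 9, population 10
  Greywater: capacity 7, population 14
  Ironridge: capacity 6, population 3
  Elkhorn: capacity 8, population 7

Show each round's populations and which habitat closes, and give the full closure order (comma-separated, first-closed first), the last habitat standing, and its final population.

Round 1: Elkhorn=7 Fernhollow=10 Greywater=14 Ironridge=3 → close Greywater (overflow 7)
  14÷3 = 4 each, +1 to first 2
Round 2: Elkhorn=12 Fernhollow=15 Ironridge=7 → close Fernhollow (overflow 6)
  15÷2 = 7 each, +1 to first 1
Round 3: Elkhorn=20 Ironridge=14 → close Elkhorn (overflow 12)
  20÷1 = 20 each, +1 to first 0

Closure order: Greywater, Fernhollow, Elkhorn
Last habitat: Ironridge with 34 animals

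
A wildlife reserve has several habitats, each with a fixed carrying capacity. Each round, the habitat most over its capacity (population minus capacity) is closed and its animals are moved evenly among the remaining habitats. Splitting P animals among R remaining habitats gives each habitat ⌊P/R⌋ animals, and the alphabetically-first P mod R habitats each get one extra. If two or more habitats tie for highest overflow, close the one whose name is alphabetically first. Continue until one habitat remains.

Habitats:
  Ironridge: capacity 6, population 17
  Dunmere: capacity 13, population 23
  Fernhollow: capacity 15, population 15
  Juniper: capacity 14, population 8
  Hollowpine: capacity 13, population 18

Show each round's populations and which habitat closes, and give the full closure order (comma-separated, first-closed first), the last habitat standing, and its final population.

Closure order: Ironridge, Dunmere, Hollowpine, Fernhollow
Last habitat: Juniper with 81 animals

Round 1: Dunmere=23 Fernhollow=15 Hollowpine=18 Ironridge=17 Juniper=8 → close Ironridge (overflow 11)
  17÷4 = 4 each, +1 to first 1
Round 2: Dunmere=28 Fernhollow=19 Hollowpine=22 Juniper=12 → close Dunmere (overflow 15)
  28÷3 = 9 each, +1 to first 1
Round 3: Fernhollow=29 Hollowpine=31 Juniper=21 → close Hollowpine (overflow 18)
  31÷2 = 15 each, +1 to first 1
Round 4: Fernhollow=45 Juniper=36 → close Fernhollow (overflow 30)
  45÷1 = 45 each, +1 to first 0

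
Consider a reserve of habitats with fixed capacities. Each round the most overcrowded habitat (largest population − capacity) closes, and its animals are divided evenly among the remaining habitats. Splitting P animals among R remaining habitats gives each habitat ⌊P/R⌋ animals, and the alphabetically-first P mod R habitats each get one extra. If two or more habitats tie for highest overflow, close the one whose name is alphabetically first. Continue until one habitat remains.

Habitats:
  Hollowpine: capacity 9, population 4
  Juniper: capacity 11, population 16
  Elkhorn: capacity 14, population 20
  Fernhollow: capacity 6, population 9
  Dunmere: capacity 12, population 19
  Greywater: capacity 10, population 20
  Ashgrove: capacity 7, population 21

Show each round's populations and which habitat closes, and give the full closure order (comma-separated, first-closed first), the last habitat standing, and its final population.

Closure order: Ashgrove, Greywater, Dunmere, Elkhorn, Fernhollow, Juniper
Last habitat: Hollowpine with 109 animals

Round 1: Ashgrove=21 Dunmere=19 Elkhorn=20 Fernhollow=9 Greywater=20 Hollowpine=4 Juniper=16 → close Ashgrove (overflow 14)
  21÷6 = 3 each, +1 to first 3
Round 2: Dunmere=23 Elkhorn=24 Fernhollow=13 Greywater=23 Hollowpine=7 Juniper=19 → close Greywater (overflow 13)
  23÷5 = 4 each, +1 to first 3
Round 3: Dunmere=28 Elkhorn=29 Fernhollow=18 Hollowpine=11 Juniper=23 → close Dunmere (overflow 16)
  28÷4 = 7 each, +1 to first 0
Round 4: Elkhorn=36 Fernhollow=25 Hollowpine=18 Juniper=30 → close Elkhorn (overflow 22)
  36÷3 = 12 each, +1 to first 0
Round 5: Fernhollow=37 Hollowpine=30 Juniper=42 → close Fernhollow (overflow 31)
  37÷2 = 18 each, +1 to first 1
Round 6: Hollowpine=49 Juniper=60 → close Juniper (overflow 49)
  60÷1 = 60 each, +1 to first 0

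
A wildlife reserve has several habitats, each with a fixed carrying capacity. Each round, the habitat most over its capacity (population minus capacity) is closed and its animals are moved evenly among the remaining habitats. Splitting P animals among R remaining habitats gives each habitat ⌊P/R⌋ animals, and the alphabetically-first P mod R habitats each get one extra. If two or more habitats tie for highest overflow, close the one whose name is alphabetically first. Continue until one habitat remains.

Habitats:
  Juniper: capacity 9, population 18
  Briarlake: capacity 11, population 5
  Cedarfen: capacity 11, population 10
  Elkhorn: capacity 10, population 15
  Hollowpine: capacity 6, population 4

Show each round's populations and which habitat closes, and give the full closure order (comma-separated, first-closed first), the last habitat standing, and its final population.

Closure order: Juniper, Elkhorn, Cedarfen, Hollowpine
Last habitat: Briarlake with 52 animals

Round 1: Briarlake=5 Cedarfen=10 Elkhorn=15 Hollowpine=4 Juniper=18 → close Juniper (overflow 9)
  18÷4 = 4 each, +1 to first 2
Round 2: Briarlake=10 Cedarfen=15 Elkhorn=19 Hollowpine=8 → close Elkhorn (overflow 9)
  19÷3 = 6 each, +1 to first 1
Round 3: Briarlake=17 Cedarfen=21 Hollowpine=14 → close Cedarfen (overflow 10)
  21÷2 = 10 each, +1 to first 1
Round 4: Briarlake=28 Hollowpine=24 → close Hollowpine (overflow 18)
  24÷1 = 24 each, +1 to first 0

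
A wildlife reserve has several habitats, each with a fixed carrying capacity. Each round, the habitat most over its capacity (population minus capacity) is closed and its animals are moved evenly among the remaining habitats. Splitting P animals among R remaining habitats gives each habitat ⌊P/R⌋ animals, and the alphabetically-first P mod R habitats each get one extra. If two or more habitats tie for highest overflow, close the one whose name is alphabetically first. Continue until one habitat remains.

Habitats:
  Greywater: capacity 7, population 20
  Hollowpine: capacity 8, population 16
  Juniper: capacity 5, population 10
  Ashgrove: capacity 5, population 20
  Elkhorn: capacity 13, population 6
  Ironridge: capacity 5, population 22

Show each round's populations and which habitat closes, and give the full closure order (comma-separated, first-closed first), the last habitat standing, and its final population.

Closure order: Ironridge, Ashgrove, Greywater, Hollowpine, Juniper
Last habitat: Elkhorn with 94 animals

Round 1: Ashgrove=20 Elkhorn=6 Greywater=20 Hollowpine=16 Ironridge=22 Juniper=10 → close Ironridge (overflow 17)
  22÷5 = 4 each, +1 to first 2
Round 2: Ashgrove=25 Elkhorn=11 Greywater=24 Hollowpine=20 Juniper=14 → close Ashgrove (overflow 20)
  25÷4 = 6 each, +1 to first 1
Round 3: Elkhorn=18 Greywater=30 Hollowpine=26 Juniper=20 → close Greywater (overflow 23)
  30÷3 = 10 each, +1 to first 0
Round 4: Elkhorn=28 Hollowpine=36 Juniper=30 → close Hollowpine (overflow 28)
  36÷2 = 18 each, +1 to first 0
Round 5: Elkhorn=46 Juniper=48 → close Juniper (overflow 43)
  48÷1 = 48 each, +1 to first 0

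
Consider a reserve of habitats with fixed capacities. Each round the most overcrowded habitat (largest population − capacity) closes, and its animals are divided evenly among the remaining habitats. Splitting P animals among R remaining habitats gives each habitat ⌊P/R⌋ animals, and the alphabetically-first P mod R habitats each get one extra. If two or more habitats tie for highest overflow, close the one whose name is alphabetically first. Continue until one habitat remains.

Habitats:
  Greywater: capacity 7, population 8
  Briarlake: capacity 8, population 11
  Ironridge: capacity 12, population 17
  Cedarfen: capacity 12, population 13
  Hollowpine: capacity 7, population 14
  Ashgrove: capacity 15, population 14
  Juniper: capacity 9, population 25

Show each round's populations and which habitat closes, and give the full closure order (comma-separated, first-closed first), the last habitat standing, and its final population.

Closure order: Juniper, Hollowpine, Ironridge, Briarlake, Ashgrove, Cedarfen
Last habitat: Greywater with 102 animals

Round 1: Ashgrove=14 Briarlake=11 Cedarfen=13 Greywater=8 Hollowpine=14 Ironridge=17 Juniper=25 → close Juniper (overflow 16)
  25÷6 = 4 each, +1 to first 1
Round 2: Ashgrove=19 Briarlake=15 Cedarfen=17 Greywater=12 Hollowpine=18 Ironridge=21 → close Hollowpine (overflow 11)
  18÷5 = 3 each, +1 to first 3
Round 3: Ashgrove=23 Briarlake=19 Cedarfen=21 Greywater=15 Ironridge=24 → close Ironridge (overflow 12)
  24÷4 = 6 each, +1 to first 0
Round 4: Ashgrove=29 Briarlake=25 Cedarfen=27 Greywater=21 → close Briarlake (overflow 17)
  25÷3 = 8 each, +1 to first 1
Round 5: Ashgrove=38 Cedarfen=35 Greywater=29 → close Ashgrove (overflow 23)
  38÷2 = 19 each, +1 to first 0
Round 6: Cedarfen=54 Greywater=48 → close Cedarfen (overflow 42)
  54÷1 = 54 each, +1 to first 0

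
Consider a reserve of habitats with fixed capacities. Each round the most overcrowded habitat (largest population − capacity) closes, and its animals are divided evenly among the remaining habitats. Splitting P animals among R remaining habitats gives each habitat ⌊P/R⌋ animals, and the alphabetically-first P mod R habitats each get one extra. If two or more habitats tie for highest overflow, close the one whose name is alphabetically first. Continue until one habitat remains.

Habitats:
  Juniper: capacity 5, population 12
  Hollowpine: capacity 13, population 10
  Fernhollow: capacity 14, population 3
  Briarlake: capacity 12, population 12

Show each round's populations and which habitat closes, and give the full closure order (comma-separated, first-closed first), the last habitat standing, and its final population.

Closure order: Juniper, Briarlake, Hollowpine
Last habitat: Fernhollow with 37 animals

Round 1: Briarlake=12 Fernhollow=3 Hollowpine=10 Juniper=12 → close Juniper (overflow 7)
  12÷3 = 4 each, +1 to first 0
Round 2: Briarlake=16 Fernhollow=7 Hollowpine=14 → close Briarlake (overflow 4)
  16÷2 = 8 each, +1 to first 0
Round 3: Fernhollow=15 Hollowpine=22 → close Hollowpine (overflow 9)
  22÷1 = 22 each, +1 to first 0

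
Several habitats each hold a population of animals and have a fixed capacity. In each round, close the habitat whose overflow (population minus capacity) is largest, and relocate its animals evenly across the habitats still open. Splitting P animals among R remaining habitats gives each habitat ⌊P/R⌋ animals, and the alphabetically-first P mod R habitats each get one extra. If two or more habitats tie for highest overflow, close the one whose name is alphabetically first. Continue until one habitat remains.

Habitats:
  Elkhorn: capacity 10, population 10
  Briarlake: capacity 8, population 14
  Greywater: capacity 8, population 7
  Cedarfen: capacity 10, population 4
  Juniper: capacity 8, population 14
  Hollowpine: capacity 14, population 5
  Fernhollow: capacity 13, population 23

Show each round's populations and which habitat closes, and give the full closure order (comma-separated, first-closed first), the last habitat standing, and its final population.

Closure order: Fernhollow, Briarlake, Juniper, Elkhorn, Greywater, Cedarfen
Last habitat: Hollowpine with 77 animals

Round 1: Briarlake=14 Cedarfen=4 Elkhorn=10 Fernhollow=23 Greywater=7 Hollowpine=5 Juniper=14 → close Fernhollow (overflow 10)
  23÷6 = 3 each, +1 to first 5
Round 2: Briarlake=18 Cedarfen=8 Elkhorn=14 Greywater=11 Hollowpine=9 Juniper=17 → close Briarlake (overflow 10)
  18÷5 = 3 each, +1 to first 3
Round 3: Cedarfen=12 Elkhorn=18 Greywater=15 Hollowpine=12 Juniper=20 → close Juniper (overflow 12)
  20÷4 = 5 each, +1 to first 0
Round 4: Cedarfen=17 Elkhorn=23 Greywater=20 Hollowpine=17 → close Elkhorn (overflow 13)
  23÷3 = 7 each, +1 to first 2
Round 5: Cedarfen=25 Greywater=28 Hollowpine=24 → close Greywater (overflow 20)
  28÷2 = 14 each, +1 to first 0
Round 6: Cedarfen=39 Hollowpine=38 → close Cedarfen (overflow 29)
  39÷1 = 39 each, +1 to first 0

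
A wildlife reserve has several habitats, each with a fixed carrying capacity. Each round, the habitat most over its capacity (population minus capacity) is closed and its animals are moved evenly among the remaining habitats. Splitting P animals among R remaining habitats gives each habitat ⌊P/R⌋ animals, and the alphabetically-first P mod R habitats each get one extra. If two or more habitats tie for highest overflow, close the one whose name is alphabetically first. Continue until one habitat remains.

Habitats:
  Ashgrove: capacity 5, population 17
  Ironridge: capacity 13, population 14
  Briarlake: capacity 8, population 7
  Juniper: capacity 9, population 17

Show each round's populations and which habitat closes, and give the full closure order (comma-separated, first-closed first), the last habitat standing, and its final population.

Round 1: Ashgrove=17 Briarlake=7 Ironridge=14 Juniper=17 → close Ashgrove (overflow 12)
  17÷3 = 5 each, +1 to first 2
Round 2: Briarlake=13 Ironridge=20 Juniper=22 → close Juniper (overflow 13)
  22÷2 = 11 each, +1 to first 0
Round 3: Briarlake=24 Ironridge=31 → close Ironridge (overflow 18)
  31÷1 = 31 each, +1 to first 0

Closure order: Ashgrove, Juniper, Ironridge
Last habitat: Briarlake with 55 animals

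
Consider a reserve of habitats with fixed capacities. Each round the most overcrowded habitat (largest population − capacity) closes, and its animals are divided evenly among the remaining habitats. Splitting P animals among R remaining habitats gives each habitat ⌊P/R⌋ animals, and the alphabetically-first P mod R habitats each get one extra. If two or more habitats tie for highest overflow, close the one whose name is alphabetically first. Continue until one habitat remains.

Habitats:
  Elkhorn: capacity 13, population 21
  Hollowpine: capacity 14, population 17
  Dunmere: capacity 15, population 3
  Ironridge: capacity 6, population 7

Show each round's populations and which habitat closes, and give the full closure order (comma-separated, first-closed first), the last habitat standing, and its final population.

Closure order: Elkhorn, Hollowpine, Ironridge
Last habitat: Dunmere with 48 animals

Round 1: Dunmere=3 Elkhorn=21 Hollowpine=17 Ironridge=7 → close Elkhorn (overflow 8)
  21÷3 = 7 each, +1 to first 0
Round 2: Dunmere=10 Hollowpine=24 Ironridge=14 → close Hollowpine (overflow 10)
  24÷2 = 12 each, +1 to first 0
Round 3: Dunmere=22 Ironridge=26 → close Ironridge (overflow 20)
  26÷1 = 26 each, +1 to first 0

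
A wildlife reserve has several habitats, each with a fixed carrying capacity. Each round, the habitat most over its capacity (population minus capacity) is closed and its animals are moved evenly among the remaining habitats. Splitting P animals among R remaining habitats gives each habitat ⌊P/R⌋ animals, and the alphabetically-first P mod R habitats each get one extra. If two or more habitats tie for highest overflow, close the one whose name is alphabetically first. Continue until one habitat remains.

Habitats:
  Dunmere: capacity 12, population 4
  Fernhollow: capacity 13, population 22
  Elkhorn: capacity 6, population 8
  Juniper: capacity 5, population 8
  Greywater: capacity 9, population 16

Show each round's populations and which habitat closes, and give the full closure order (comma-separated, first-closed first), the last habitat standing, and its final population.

Round 1: Dunmere=4 Elkhorn=8 Fernhollow=22 Greywater=16 Juniper=8 → close Fernhollow (overflow 9)
  22÷4 = 5 each, +1 to first 2
Round 2: Dunmere=10 Elkhorn=14 Greywater=21 Juniper=13 → close Greywater (overflow 12)
  21÷3 = 7 each, +1 to first 0
Round 3: Dunmere=17 Elkhorn=21 Juniper=20 → close Elkhorn (overflow 15)
  21÷2 = 10 each, +1 to first 1
Round 4: Dunmere=28 Juniper=30 → close Juniper (overflow 25)
  30÷1 = 30 each, +1 to first 0

Closure order: Fernhollow, Greywater, Elkhorn, Juniper
Last habitat: Dunmere with 58 animals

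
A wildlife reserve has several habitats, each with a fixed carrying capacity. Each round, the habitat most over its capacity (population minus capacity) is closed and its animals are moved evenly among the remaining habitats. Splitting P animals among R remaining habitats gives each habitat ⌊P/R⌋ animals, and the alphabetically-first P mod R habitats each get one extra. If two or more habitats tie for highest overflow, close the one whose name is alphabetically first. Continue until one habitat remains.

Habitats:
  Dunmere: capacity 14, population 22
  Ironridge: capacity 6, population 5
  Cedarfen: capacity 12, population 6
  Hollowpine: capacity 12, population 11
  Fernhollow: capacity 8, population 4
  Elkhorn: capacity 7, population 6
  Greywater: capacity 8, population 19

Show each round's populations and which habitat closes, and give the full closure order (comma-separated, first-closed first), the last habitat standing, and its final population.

Closure order: Greywater, Dunmere, Elkhorn, Hollowpine, Ironridge, Cedarfen
Last habitat: Fernhollow with 73 animals

Round 1: Cedarfen=6 Dunmere=22 Elkhorn=6 Fernhollow=4 Greywater=19 Hollowpine=11 Ironridge=5 → close Greywater (overflow 11)
  19÷6 = 3 each, +1 to first 1
Round 2: Cedarfen=10 Dunmere=25 Elkhorn=9 Fernhollow=7 Hollowpine=14 Ironridge=8 → close Dunmere (overflow 11)
  25÷5 = 5 each, +1 to first 0
Round 3: Cedarfen=15 Elkhorn=14 Fernhollow=12 Hollowpine=19 Ironridge=13 → close Elkhorn (overflow 7)
  14÷4 = 3 each, +1 to first 2
Round 4: Cedarfen=19 Fernhollow=16 Hollowpine=22 Ironridge=16 → close Hollowpine (overflow 10)
  22÷3 = 7 each, +1 to first 1
Round 5: Cedarfen=27 Fernhollow=23 Ironridge=23 → close Ironridge (overflow 17)
  23÷2 = 11 each, +1 to first 1
Round 6: Cedarfen=39 Fernhollow=34 → close Cedarfen (overflow 27)
  39÷1 = 39 each, +1 to first 0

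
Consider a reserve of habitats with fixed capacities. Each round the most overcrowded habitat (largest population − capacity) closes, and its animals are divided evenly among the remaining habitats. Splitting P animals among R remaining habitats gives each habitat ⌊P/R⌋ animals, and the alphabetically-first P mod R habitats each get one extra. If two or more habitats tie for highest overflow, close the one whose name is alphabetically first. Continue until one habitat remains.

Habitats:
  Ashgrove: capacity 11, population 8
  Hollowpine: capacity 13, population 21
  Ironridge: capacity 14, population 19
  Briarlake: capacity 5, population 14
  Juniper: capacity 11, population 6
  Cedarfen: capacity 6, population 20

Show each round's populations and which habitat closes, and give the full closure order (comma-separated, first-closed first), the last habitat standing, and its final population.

Round 1: Ashgrove=8 Briarlake=14 Cedarfen=20 Hollowpine=21 Ironridge=19 Juniper=6 → close Cedarfen (overflow 14)
  20÷5 = 4 each, +1 to first 0
Round 2: Ashgrove=12 Briarlake=18 Hollowpine=25 Ironridge=23 Juniper=10 → close Briarlake (overflow 13)
  18÷4 = 4 each, +1 to first 2
Round 3: Ashgrove=17 Hollowpine=30 Ironridge=27 Juniper=14 → close Hollowpine (overflow 17)
  30÷3 = 10 each, +1 to first 0
Round 4: Ashgrove=27 Ironridge=37 Juniper=24 → close Ironridge (overflow 23)
  37÷2 = 18 each, +1 to first 1
Round 5: Ashgrove=46 Juniper=42 → close Ashgrove (overflow 35)
  46÷1 = 46 each, +1 to first 0

Closure order: Cedarfen, Briarlake, Hollowpine, Ironridge, Ashgrove
Last habitat: Juniper with 88 animals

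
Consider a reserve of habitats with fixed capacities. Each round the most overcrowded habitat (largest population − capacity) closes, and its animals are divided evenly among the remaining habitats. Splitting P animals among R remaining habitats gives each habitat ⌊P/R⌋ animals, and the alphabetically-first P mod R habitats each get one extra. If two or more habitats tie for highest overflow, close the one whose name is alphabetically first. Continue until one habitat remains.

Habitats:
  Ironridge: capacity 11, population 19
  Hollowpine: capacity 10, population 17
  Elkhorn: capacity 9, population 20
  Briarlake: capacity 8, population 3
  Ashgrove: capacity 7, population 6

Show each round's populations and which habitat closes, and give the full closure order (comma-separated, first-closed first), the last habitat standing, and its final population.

Closure order: Elkhorn, Ironridge, Hollowpine, Ashgrove
Last habitat: Briarlake with 65 animals

Round 1: Ashgrove=6 Briarlake=3 Elkhorn=20 Hollowpine=17 Ironridge=19 → close Elkhorn (overflow 11)
  20÷4 = 5 each, +1 to first 0
Round 2: Ashgrove=11 Briarlake=8 Hollowpine=22 Ironridge=24 → close Ironridge (overflow 13)
  24÷3 = 8 each, +1 to first 0
Round 3: Ashgrove=19 Briarlake=16 Hollowpine=30 → close Hollowpine (overflow 20)
  30÷2 = 15 each, +1 to first 0
Round 4: Ashgrove=34 Briarlake=31 → close Ashgrove (overflow 27)
  34÷1 = 34 each, +1 to first 0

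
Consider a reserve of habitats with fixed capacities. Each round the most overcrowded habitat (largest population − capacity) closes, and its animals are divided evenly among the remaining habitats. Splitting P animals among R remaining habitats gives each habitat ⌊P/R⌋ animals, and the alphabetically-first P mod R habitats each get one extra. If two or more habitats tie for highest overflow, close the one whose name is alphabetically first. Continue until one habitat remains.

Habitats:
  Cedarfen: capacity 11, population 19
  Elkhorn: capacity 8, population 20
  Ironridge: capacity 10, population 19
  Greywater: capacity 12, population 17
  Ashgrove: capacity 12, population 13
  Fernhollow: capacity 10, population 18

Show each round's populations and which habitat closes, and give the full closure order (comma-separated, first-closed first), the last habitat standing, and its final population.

Round 1: Ashgrove=13 Cedarfen=19 Elkhorn=20 Fernhollow=18 Greywater=17 Ironridge=19 → close Elkhorn (overflow 12)
  20÷5 = 4 each, +1 to first 0
Round 2: Ashgrove=17 Cedarfen=23 Fernhollow=22 Greywater=21 Ironridge=23 → close Ironridge (overflow 13)
  23÷4 = 5 each, +1 to first 3
Round 3: Ashgrove=23 Cedarfen=29 Fernhollow=28 Greywater=26 → close Cedarfen (overflow 18)
  29÷3 = 9 each, +1 to first 2
Round 4: Ashgrove=33 Fernhollow=38 Greywater=35 → close Fernhollow (overflow 28)
  38÷2 = 19 each, +1 to first 0
Round 5: Ashgrove=52 Greywater=54 → close Greywater (overflow 42)
  54÷1 = 54 each, +1 to first 0

Closure order: Elkhorn, Ironridge, Cedarfen, Fernhollow, Greywater
Last habitat: Ashgrove with 106 animals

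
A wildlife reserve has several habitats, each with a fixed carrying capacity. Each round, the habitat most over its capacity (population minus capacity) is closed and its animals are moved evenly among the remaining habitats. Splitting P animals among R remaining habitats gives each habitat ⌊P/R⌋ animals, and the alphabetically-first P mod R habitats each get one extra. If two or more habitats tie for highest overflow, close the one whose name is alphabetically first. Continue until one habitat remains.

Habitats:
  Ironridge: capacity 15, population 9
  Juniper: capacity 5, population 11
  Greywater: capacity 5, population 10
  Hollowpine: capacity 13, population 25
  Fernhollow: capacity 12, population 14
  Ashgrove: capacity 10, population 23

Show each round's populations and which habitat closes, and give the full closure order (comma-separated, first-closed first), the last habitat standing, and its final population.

Round 1: Ashgrove=23 Fernhollow=14 Greywater=10 Hollowpine=25 Ironridge=9 Juniper=11 → close Ashgrove (overflow 13)
  23÷5 = 4 each, +1 to first 3
Round 2: Fernhollow=19 Greywater=15 Hollowpine=30 Ironridge=13 Juniper=15 → close Hollowpine (overflow 17)
  30÷4 = 7 each, +1 to first 2
Round 3: Fernhollow=27 Greywater=23 Ironridge=20 Juniper=22 → close Greywater (overflow 18)
  23÷3 = 7 each, +1 to first 2
Round 4: Fernhollow=35 Ironridge=28 Juniper=29 → close Juniper (overflow 24)
  29÷2 = 14 each, +1 to first 1
Round 5: Fernhollow=50 Ironridge=42 → close Fernhollow (overflow 38)
  50÷1 = 50 each, +1 to first 0

Closure order: Ashgrove, Hollowpine, Greywater, Juniper, Fernhollow
Last habitat: Ironridge with 92 animals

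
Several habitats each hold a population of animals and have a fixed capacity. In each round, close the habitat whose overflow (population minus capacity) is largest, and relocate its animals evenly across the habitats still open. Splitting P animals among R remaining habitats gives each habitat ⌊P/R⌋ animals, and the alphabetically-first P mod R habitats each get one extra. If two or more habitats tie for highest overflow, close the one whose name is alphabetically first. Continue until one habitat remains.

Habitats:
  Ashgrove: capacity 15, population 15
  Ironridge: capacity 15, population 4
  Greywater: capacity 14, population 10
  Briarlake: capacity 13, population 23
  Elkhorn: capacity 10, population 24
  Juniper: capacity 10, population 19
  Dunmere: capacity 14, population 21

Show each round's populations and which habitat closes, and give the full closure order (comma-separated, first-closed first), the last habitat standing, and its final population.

Round 1: Ashgrove=15 Briarlake=23 Dunmere=21 Elkhorn=24 Greywater=10 Ironridge=4 Juniper=19 → close Elkhorn (overflow 14)
  24÷6 = 4 each, +1 to first 0
Round 2: Ashgrove=19 Briarlake=27 Dunmere=25 Greywater=14 Ironridge=8 Juniper=23 → close Briarlake (overflow 14)
  27÷5 = 5 each, +1 to first 2
Round 3: Ashgrove=25 Dunmere=31 Greywater=19 Ironridge=13 Juniper=28 → close Juniper (overflow 18)
  28÷4 = 7 each, +1 to first 0
Round 4: Ashgrove=32 Dunmere=38 Greywater=26 Ironridge=20 → close Dunmere (overflow 24)
  38÷3 = 12 each, +1 to first 2
Round 5: Ashgrove=45 Greywater=39 Ironridge=32 → close Ashgrove (overflow 30)
  45÷2 = 22 each, +1 to first 1
Round 6: Greywater=62 Ironridge=54 → close Greywater (overflow 48)
  62÷1 = 62 each, +1 to first 0

Closure order: Elkhorn, Briarlake, Juniper, Dunmere, Ashgrove, Greywater
Last habitat: Ironridge with 116 animals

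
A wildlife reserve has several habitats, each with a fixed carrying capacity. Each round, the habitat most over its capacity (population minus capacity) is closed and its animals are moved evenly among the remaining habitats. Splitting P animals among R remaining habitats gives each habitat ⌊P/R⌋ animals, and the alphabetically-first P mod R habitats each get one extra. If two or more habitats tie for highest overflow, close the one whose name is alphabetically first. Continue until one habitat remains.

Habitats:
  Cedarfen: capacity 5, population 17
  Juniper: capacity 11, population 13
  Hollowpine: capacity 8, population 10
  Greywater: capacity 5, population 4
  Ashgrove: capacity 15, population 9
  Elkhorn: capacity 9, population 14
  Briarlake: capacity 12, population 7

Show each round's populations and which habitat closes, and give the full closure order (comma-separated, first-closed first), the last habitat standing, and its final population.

Closure order: Cedarfen, Elkhorn, Hollowpine, Juniper, Greywater, Ashgrove
Last habitat: Briarlake with 74 animals

Round 1: Ashgrove=9 Briarlake=7 Cedarfen=17 Elkhorn=14 Greywater=4 Hollowpine=10 Juniper=13 → close Cedarfen (overflow 12)
  17÷6 = 2 each, +1 to first 5
Round 2: Ashgrove=12 Briarlake=10 Elkhorn=17 Greywater=7 Hollowpine=13 Juniper=15 → close Elkhorn (overflow 8)
  17÷5 = 3 each, +1 to first 2
Round 3: Ashgrove=16 Briarlake=14 Greywater=10 Hollowpine=16 Juniper=18 → close Hollowpine (overflow 8)
  16÷4 = 4 each, +1 to first 0
Round 4: Ashgrove=20 Briarlake=18 Greywater=14 Juniper=22 → close Juniper (overflow 11)
  22÷3 = 7 each, +1 to first 1
Round 5: Ashgrove=28 Briarlake=25 Greywater=21 → close Greywater (overflow 16)
  21÷2 = 10 each, +1 to first 1
Round 6: Ashgrove=39 Briarlake=35 → close Ashgrove (overflow 24)
  39÷1 = 39 each, +1 to first 0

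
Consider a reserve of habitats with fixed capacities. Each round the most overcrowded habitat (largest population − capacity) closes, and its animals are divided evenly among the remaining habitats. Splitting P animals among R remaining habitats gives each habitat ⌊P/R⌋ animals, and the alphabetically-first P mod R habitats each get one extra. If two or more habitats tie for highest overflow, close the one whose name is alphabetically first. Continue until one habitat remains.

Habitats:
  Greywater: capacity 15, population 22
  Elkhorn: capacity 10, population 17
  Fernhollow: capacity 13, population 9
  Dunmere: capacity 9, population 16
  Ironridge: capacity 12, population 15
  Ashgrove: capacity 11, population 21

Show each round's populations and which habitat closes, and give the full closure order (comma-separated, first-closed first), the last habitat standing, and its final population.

Closure order: Ashgrove, Dunmere, Elkhorn, Greywater, Ironridge
Last habitat: Fernhollow with 100 animals

Round 1: Ashgrove=21 Dunmere=16 Elkhorn=17 Fernhollow=9 Greywater=22 Ironridge=15 → close Ashgrove (overflow 10)
  21÷5 = 4 each, +1 to first 1
Round 2: Dunmere=21 Elkhorn=21 Fernhollow=13 Greywater=26 Ironridge=19 → close Dunmere (overflow 12)
  21÷4 = 5 each, +1 to first 1
Round 3: Elkhorn=27 Fernhollow=18 Greywater=31 Ironridge=24 → close Elkhorn (overflow 17)
  27÷3 = 9 each, +1 to first 0
Round 4: Fernhollow=27 Greywater=40 Ironridge=33 → close Greywater (overflow 25)
  40÷2 = 20 each, +1 to first 0
Round 5: Fernhollow=47 Ironridge=53 → close Ironridge (overflow 41)
  53÷1 = 53 each, +1 to first 0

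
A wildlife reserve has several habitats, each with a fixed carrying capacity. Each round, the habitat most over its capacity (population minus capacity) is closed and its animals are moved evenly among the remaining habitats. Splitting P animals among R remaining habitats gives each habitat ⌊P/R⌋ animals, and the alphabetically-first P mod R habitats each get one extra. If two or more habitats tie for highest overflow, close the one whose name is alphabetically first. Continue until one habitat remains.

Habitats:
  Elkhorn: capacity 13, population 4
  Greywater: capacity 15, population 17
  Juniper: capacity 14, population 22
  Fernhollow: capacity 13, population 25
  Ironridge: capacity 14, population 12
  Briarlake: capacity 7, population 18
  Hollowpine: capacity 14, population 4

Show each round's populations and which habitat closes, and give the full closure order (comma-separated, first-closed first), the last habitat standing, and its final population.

Round 1: Briarlake=18 Elkhorn=4 Fernhollow=25 Greywater=17 Hollowpine=4 Ironridge=12 Juniper=22 → close Fernhollow (overflow 12)
  25÷6 = 4 each, +1 to first 1
Round 2: Briarlake=23 Elkhorn=8 Greywater=21 Hollowpine=8 Ironridge=16 Juniper=26 → close Briarlake (overflow 16)
  23÷5 = 4 each, +1 to first 3
Round 3: Elkhorn=13 Greywater=26 Hollowpine=13 Ironridge=20 Juniper=30 → close Juniper (overflow 16)
  30÷4 = 7 each, +1 to first 2
Round 4: Elkhorn=21 Greywater=34 Hollowpine=20 Ironridge=27 → close Greywater (overflow 19)
  34÷3 = 11 each, +1 to first 1
Round 5: Elkhorn=33 Hollowpine=31 Ironridge=38 → close Ironridge (overflow 24)
  38÷2 = 19 each, +1 to first 0
Round 6: Elkhorn=52 Hollowpine=50 → close Elkhorn (overflow 39)
  52÷1 = 52 each, +1 to first 0

Closure order: Fernhollow, Briarlake, Juniper, Greywater, Ironridge, Elkhorn
Last habitat: Hollowpine with 102 animals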